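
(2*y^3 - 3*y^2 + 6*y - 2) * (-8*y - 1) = -16*y^4 + 22*y^3 - 45*y^2 + 10*y + 2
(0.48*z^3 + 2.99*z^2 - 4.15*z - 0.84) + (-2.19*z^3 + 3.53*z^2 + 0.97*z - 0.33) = -1.71*z^3 + 6.52*z^2 - 3.18*z - 1.17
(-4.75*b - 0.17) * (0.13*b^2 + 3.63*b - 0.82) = -0.6175*b^3 - 17.2646*b^2 + 3.2779*b + 0.1394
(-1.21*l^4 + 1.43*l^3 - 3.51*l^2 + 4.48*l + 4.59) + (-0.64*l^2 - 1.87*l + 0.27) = -1.21*l^4 + 1.43*l^3 - 4.15*l^2 + 2.61*l + 4.86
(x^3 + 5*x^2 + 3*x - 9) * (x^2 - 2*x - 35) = x^5 + 3*x^4 - 42*x^3 - 190*x^2 - 87*x + 315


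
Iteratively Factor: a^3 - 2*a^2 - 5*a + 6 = (a - 3)*(a^2 + a - 2) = (a - 3)*(a + 2)*(a - 1)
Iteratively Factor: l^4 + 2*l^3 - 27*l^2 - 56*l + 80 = (l + 4)*(l^3 - 2*l^2 - 19*l + 20) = (l + 4)^2*(l^2 - 6*l + 5) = (l - 5)*(l + 4)^2*(l - 1)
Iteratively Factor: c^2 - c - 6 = (c - 3)*(c + 2)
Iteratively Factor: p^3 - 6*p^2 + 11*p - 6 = (p - 3)*(p^2 - 3*p + 2) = (p - 3)*(p - 1)*(p - 2)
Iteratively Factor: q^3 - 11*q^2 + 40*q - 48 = (q - 4)*(q^2 - 7*q + 12) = (q - 4)^2*(q - 3)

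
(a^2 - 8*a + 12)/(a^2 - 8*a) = (a^2 - 8*a + 12)/(a*(a - 8))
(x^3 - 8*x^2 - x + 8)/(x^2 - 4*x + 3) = (x^2 - 7*x - 8)/(x - 3)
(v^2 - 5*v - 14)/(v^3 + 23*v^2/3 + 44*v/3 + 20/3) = 3*(v - 7)/(3*v^2 + 17*v + 10)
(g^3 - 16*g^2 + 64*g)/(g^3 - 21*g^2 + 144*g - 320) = g/(g - 5)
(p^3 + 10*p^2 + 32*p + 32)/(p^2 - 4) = (p^2 + 8*p + 16)/(p - 2)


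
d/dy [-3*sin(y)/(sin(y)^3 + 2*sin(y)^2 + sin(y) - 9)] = 3*(2*sin(y)^3 + 2*sin(y)^2 + 9)*cos(y)/(sin(y)^3 + 2*sin(y)^2 + sin(y) - 9)^2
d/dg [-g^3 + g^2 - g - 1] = -3*g^2 + 2*g - 1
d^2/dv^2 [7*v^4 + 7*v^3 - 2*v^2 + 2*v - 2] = 84*v^2 + 42*v - 4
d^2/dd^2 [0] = 0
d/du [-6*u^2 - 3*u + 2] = -12*u - 3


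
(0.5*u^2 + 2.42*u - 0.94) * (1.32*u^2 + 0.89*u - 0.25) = 0.66*u^4 + 3.6394*u^3 + 0.788*u^2 - 1.4416*u + 0.235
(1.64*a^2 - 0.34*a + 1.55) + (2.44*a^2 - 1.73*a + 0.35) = 4.08*a^2 - 2.07*a + 1.9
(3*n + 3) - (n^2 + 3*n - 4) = 7 - n^2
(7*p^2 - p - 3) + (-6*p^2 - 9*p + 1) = p^2 - 10*p - 2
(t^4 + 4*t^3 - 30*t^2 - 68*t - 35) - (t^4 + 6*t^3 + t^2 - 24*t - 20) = -2*t^3 - 31*t^2 - 44*t - 15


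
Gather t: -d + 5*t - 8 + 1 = -d + 5*t - 7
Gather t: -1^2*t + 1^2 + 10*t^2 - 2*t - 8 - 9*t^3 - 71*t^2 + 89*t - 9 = -9*t^3 - 61*t^2 + 86*t - 16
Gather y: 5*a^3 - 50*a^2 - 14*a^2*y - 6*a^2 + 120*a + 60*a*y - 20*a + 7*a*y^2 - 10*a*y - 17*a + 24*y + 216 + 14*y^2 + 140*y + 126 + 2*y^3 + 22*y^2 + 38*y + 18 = 5*a^3 - 56*a^2 + 83*a + 2*y^3 + y^2*(7*a + 36) + y*(-14*a^2 + 50*a + 202) + 360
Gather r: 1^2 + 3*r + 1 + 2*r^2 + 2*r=2*r^2 + 5*r + 2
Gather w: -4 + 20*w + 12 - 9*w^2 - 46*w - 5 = -9*w^2 - 26*w + 3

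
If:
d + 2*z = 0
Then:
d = -2*z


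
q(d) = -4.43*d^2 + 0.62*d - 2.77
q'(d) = 0.62 - 8.86*d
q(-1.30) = -11.06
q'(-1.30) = 12.14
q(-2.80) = -39.24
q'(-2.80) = 25.43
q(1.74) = -15.10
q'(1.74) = -14.80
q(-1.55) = -14.37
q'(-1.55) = 14.35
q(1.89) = -17.42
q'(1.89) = -16.13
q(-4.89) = -111.73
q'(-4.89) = 43.95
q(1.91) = -17.75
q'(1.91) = -16.30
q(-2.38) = -29.34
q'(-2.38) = 21.71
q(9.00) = -356.02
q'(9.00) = -79.12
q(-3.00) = -44.50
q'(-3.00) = 27.20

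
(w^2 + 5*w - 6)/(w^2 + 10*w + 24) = (w - 1)/(w + 4)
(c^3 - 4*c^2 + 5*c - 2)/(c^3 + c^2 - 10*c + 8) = (c - 1)/(c + 4)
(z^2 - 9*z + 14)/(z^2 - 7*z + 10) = (z - 7)/(z - 5)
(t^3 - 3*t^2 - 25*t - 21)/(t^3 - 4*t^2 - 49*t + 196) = (t^2 + 4*t + 3)/(t^2 + 3*t - 28)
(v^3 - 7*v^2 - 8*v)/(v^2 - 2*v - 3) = v*(v - 8)/(v - 3)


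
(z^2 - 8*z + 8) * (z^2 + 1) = z^4 - 8*z^3 + 9*z^2 - 8*z + 8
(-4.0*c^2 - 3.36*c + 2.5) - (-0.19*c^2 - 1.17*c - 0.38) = -3.81*c^2 - 2.19*c + 2.88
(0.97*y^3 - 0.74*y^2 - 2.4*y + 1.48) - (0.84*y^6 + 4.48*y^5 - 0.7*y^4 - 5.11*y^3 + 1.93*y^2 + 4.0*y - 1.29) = -0.84*y^6 - 4.48*y^5 + 0.7*y^4 + 6.08*y^3 - 2.67*y^2 - 6.4*y + 2.77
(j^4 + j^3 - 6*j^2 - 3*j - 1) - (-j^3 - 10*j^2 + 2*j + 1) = j^4 + 2*j^3 + 4*j^2 - 5*j - 2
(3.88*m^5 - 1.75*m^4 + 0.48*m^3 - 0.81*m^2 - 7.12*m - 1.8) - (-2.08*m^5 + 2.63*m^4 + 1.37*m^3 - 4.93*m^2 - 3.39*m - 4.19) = 5.96*m^5 - 4.38*m^4 - 0.89*m^3 + 4.12*m^2 - 3.73*m + 2.39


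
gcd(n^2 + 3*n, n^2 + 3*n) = n^2 + 3*n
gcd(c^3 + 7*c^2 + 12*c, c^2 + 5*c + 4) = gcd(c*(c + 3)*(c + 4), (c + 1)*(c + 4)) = c + 4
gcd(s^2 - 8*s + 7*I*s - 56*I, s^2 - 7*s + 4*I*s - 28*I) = 1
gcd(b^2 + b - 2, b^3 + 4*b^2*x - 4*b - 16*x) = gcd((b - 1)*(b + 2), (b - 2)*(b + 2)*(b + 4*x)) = b + 2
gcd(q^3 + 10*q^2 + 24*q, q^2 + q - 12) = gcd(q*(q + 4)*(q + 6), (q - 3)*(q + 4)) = q + 4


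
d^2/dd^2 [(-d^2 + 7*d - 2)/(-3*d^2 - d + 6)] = 4*(-33*d^3 + 54*d^2 - 180*d + 16)/(27*d^6 + 27*d^5 - 153*d^4 - 107*d^3 + 306*d^2 + 108*d - 216)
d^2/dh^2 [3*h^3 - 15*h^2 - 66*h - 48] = 18*h - 30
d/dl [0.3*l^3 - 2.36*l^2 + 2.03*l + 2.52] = 0.9*l^2 - 4.72*l + 2.03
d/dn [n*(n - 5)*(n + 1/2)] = 3*n^2 - 9*n - 5/2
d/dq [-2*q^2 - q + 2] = -4*q - 1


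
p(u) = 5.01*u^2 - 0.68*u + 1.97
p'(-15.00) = -150.98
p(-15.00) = 1139.42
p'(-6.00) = -60.80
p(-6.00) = 186.41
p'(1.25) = 11.84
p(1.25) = 8.95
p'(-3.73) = -38.05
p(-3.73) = 74.21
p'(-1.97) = -20.42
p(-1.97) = 22.75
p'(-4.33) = -44.07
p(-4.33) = 98.85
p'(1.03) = 9.64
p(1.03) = 6.58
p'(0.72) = 6.53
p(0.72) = 4.08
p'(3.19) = 31.28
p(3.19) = 50.78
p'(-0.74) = -8.09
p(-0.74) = 5.22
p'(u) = 10.02*u - 0.68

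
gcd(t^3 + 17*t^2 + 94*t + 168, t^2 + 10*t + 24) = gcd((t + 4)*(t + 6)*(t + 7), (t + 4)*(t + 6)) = t^2 + 10*t + 24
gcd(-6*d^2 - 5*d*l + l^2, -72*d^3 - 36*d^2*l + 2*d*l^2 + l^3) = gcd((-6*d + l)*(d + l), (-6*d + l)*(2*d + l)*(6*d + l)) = 6*d - l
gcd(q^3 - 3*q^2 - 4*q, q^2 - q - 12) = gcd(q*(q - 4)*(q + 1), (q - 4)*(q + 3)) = q - 4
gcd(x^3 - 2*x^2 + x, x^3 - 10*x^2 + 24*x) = x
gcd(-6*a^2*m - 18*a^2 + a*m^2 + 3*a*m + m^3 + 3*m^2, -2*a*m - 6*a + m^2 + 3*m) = 2*a*m + 6*a - m^2 - 3*m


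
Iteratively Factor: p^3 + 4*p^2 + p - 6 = (p - 1)*(p^2 + 5*p + 6) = (p - 1)*(p + 2)*(p + 3)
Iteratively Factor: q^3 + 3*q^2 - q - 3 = (q - 1)*(q^2 + 4*q + 3) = (q - 1)*(q + 3)*(q + 1)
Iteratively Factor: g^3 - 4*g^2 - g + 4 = (g + 1)*(g^2 - 5*g + 4) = (g - 1)*(g + 1)*(g - 4)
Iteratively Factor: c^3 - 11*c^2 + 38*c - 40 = (c - 4)*(c^2 - 7*c + 10) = (c - 4)*(c - 2)*(c - 5)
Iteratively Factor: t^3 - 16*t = (t - 4)*(t^2 + 4*t) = t*(t - 4)*(t + 4)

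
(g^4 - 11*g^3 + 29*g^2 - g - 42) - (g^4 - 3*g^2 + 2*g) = -11*g^3 + 32*g^2 - 3*g - 42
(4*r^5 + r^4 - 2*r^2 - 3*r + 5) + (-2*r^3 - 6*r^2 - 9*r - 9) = 4*r^5 + r^4 - 2*r^3 - 8*r^2 - 12*r - 4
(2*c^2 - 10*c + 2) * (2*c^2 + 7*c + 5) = 4*c^4 - 6*c^3 - 56*c^2 - 36*c + 10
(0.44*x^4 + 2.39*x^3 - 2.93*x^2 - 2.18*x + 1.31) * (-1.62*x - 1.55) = -0.7128*x^5 - 4.5538*x^4 + 1.0421*x^3 + 8.0731*x^2 + 1.2568*x - 2.0305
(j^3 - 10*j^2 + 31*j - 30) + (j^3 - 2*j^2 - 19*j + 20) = 2*j^3 - 12*j^2 + 12*j - 10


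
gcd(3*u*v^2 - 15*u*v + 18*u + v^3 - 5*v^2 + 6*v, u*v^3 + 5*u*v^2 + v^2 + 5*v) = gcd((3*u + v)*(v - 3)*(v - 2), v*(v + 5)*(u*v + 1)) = 1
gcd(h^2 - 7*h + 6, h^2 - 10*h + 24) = h - 6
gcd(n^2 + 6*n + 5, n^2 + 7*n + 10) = n + 5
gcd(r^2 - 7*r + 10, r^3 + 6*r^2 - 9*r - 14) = r - 2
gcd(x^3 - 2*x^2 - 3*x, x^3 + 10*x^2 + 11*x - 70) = 1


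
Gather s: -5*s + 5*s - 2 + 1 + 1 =0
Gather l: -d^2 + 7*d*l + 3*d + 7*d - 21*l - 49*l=-d^2 + 10*d + l*(7*d - 70)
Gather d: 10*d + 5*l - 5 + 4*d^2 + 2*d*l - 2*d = 4*d^2 + d*(2*l + 8) + 5*l - 5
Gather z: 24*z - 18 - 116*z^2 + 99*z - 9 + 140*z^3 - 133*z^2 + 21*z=140*z^3 - 249*z^2 + 144*z - 27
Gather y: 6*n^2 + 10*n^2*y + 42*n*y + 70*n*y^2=6*n^2 + 70*n*y^2 + y*(10*n^2 + 42*n)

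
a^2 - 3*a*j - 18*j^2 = (a - 6*j)*(a + 3*j)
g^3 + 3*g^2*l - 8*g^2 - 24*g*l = g*(g - 8)*(g + 3*l)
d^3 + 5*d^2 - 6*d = d*(d - 1)*(d + 6)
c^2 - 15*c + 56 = (c - 8)*(c - 7)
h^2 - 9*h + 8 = (h - 8)*(h - 1)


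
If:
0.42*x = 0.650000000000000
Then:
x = 1.55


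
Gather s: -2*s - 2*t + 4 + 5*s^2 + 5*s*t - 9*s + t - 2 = 5*s^2 + s*(5*t - 11) - t + 2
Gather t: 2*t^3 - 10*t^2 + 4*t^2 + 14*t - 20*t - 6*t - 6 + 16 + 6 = 2*t^3 - 6*t^2 - 12*t + 16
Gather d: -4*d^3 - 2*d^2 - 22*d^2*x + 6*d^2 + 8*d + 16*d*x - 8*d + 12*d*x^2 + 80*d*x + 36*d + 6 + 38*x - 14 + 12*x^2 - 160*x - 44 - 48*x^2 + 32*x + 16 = -4*d^3 + d^2*(4 - 22*x) + d*(12*x^2 + 96*x + 36) - 36*x^2 - 90*x - 36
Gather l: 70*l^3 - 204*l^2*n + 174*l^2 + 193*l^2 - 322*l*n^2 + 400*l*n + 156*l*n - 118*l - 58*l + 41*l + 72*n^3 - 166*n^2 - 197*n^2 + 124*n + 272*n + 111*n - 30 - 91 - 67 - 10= 70*l^3 + l^2*(367 - 204*n) + l*(-322*n^2 + 556*n - 135) + 72*n^3 - 363*n^2 + 507*n - 198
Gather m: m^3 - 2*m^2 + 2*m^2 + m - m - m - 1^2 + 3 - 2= m^3 - m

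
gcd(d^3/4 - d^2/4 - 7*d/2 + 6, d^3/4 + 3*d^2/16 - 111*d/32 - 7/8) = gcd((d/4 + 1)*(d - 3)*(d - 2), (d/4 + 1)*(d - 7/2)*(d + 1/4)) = d + 4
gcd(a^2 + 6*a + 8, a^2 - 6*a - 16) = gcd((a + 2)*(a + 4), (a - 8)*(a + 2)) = a + 2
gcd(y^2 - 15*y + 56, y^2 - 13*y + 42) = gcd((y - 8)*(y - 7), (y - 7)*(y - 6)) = y - 7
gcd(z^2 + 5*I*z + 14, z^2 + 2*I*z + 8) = z - 2*I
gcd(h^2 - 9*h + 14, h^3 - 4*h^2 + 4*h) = h - 2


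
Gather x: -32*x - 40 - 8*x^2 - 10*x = -8*x^2 - 42*x - 40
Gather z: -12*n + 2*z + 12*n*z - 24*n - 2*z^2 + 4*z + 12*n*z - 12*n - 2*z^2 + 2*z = -48*n - 4*z^2 + z*(24*n + 8)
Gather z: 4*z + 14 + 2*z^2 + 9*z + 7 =2*z^2 + 13*z + 21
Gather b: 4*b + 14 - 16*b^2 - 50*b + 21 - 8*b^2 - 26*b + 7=-24*b^2 - 72*b + 42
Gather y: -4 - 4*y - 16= -4*y - 20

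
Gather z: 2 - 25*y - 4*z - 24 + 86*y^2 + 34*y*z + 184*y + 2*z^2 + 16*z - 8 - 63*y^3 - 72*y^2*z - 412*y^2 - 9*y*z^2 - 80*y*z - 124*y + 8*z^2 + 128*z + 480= -63*y^3 - 326*y^2 + 35*y + z^2*(10 - 9*y) + z*(-72*y^2 - 46*y + 140) + 450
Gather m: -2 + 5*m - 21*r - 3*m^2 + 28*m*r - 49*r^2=-3*m^2 + m*(28*r + 5) - 49*r^2 - 21*r - 2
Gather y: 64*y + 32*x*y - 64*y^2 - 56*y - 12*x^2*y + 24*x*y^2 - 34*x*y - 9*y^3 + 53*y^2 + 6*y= -9*y^3 + y^2*(24*x - 11) + y*(-12*x^2 - 2*x + 14)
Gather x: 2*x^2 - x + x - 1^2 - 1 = 2*x^2 - 2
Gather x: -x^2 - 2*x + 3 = -x^2 - 2*x + 3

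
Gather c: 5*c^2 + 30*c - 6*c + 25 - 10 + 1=5*c^2 + 24*c + 16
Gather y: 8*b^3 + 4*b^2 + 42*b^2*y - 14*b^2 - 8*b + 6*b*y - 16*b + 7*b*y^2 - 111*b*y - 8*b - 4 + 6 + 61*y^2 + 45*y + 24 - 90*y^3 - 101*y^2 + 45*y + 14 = 8*b^3 - 10*b^2 - 32*b - 90*y^3 + y^2*(7*b - 40) + y*(42*b^2 - 105*b + 90) + 40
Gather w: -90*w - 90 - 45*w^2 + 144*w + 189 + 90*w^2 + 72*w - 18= 45*w^2 + 126*w + 81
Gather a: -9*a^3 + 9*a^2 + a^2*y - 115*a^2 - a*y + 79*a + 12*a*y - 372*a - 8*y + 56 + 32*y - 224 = -9*a^3 + a^2*(y - 106) + a*(11*y - 293) + 24*y - 168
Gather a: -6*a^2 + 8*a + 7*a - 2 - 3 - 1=-6*a^2 + 15*a - 6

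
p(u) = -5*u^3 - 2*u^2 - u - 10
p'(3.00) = -148.00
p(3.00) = -166.00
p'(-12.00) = -2113.00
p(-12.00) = 8354.00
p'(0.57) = -8.15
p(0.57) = -12.15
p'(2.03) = -70.93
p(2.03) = -62.10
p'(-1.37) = -23.67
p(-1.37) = 0.47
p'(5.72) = -514.66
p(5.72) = -1016.90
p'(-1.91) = -48.08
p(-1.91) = 19.45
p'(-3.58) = -178.93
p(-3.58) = 197.36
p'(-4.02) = -227.33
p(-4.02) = 286.52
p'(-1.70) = -37.55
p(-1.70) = 10.48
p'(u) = -15*u^2 - 4*u - 1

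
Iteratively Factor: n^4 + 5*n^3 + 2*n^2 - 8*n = (n - 1)*(n^3 + 6*n^2 + 8*n) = (n - 1)*(n + 2)*(n^2 + 4*n) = n*(n - 1)*(n + 2)*(n + 4)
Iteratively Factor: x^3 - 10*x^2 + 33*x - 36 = (x - 3)*(x^2 - 7*x + 12) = (x - 3)^2*(x - 4)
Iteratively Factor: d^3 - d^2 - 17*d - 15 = (d - 5)*(d^2 + 4*d + 3) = (d - 5)*(d + 1)*(d + 3)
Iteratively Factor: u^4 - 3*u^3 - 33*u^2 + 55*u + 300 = (u + 3)*(u^3 - 6*u^2 - 15*u + 100) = (u + 3)*(u + 4)*(u^2 - 10*u + 25) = (u - 5)*(u + 3)*(u + 4)*(u - 5)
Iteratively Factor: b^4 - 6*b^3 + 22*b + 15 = (b - 3)*(b^3 - 3*b^2 - 9*b - 5) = (b - 3)*(b + 1)*(b^2 - 4*b - 5) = (b - 5)*(b - 3)*(b + 1)*(b + 1)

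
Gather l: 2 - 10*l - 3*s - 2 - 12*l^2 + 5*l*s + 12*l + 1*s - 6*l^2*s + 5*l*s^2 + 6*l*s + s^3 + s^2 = l^2*(-6*s - 12) + l*(5*s^2 + 11*s + 2) + s^3 + s^2 - 2*s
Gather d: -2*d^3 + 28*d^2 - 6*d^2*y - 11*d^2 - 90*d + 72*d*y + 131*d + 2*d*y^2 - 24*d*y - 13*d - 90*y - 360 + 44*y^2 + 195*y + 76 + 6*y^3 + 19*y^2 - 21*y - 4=-2*d^3 + d^2*(17 - 6*y) + d*(2*y^2 + 48*y + 28) + 6*y^3 + 63*y^2 + 84*y - 288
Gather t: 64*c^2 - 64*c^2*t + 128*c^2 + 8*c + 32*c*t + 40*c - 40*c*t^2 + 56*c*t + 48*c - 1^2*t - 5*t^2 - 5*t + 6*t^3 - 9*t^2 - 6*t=192*c^2 + 96*c + 6*t^3 + t^2*(-40*c - 14) + t*(-64*c^2 + 88*c - 12)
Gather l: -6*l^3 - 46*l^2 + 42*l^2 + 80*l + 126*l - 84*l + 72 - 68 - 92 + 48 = -6*l^3 - 4*l^2 + 122*l - 40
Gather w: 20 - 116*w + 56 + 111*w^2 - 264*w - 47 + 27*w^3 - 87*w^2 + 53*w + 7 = 27*w^3 + 24*w^2 - 327*w + 36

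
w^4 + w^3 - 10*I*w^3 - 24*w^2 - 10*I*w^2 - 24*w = w*(w + 1)*(w - 6*I)*(w - 4*I)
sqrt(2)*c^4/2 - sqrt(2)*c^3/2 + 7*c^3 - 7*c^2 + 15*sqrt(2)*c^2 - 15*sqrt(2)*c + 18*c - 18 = (c - 1)*(c + 3*sqrt(2))^2*(sqrt(2)*c/2 + 1)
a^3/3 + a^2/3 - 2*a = a*(a/3 + 1)*(a - 2)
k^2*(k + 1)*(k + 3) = k^4 + 4*k^3 + 3*k^2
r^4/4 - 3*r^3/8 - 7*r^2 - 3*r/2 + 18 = (r/4 + 1)*(r - 6)*(r - 3/2)*(r + 2)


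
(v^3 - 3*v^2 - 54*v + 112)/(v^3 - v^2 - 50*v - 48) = (v^2 + 5*v - 14)/(v^2 + 7*v + 6)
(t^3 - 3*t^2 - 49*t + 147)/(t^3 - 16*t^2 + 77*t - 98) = (t^2 + 4*t - 21)/(t^2 - 9*t + 14)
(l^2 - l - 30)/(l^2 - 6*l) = (l + 5)/l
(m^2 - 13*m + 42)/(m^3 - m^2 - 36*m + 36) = (m - 7)/(m^2 + 5*m - 6)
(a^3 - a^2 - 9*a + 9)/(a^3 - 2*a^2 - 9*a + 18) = (a - 1)/(a - 2)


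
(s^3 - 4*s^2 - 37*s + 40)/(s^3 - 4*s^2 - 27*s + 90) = (s^2 - 9*s + 8)/(s^2 - 9*s + 18)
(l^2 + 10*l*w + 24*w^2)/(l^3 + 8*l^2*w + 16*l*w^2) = (l + 6*w)/(l*(l + 4*w))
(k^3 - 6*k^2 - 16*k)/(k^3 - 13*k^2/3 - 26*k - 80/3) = 3*k/(3*k + 5)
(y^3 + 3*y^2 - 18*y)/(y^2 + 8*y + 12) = y*(y - 3)/(y + 2)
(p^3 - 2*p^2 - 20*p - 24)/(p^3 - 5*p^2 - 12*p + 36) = (p^2 + 4*p + 4)/(p^2 + p - 6)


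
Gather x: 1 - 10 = -9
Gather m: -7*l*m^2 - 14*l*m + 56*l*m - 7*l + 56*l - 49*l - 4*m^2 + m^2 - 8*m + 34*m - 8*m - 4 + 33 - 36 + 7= m^2*(-7*l - 3) + m*(42*l + 18)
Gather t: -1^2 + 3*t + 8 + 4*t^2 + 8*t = 4*t^2 + 11*t + 7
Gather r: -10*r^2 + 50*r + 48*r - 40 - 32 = -10*r^2 + 98*r - 72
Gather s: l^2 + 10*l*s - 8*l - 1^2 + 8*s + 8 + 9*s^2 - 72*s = l^2 - 8*l + 9*s^2 + s*(10*l - 64) + 7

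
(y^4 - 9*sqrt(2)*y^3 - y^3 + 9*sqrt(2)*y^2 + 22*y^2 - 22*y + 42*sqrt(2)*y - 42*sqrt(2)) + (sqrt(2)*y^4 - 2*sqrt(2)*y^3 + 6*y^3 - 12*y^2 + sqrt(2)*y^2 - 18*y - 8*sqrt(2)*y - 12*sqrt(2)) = y^4 + sqrt(2)*y^4 - 11*sqrt(2)*y^3 + 5*y^3 + 10*y^2 + 10*sqrt(2)*y^2 - 40*y + 34*sqrt(2)*y - 54*sqrt(2)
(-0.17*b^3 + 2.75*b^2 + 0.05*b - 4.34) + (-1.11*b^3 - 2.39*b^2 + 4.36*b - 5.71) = -1.28*b^3 + 0.36*b^2 + 4.41*b - 10.05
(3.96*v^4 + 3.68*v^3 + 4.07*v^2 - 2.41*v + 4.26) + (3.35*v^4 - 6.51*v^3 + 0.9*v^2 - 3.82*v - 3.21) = 7.31*v^4 - 2.83*v^3 + 4.97*v^2 - 6.23*v + 1.05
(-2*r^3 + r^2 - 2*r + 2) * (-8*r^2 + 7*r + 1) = 16*r^5 - 22*r^4 + 21*r^3 - 29*r^2 + 12*r + 2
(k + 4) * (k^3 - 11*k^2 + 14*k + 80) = k^4 - 7*k^3 - 30*k^2 + 136*k + 320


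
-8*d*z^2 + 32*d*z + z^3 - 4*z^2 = z*(-8*d + z)*(z - 4)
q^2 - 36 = (q - 6)*(q + 6)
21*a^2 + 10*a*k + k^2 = (3*a + k)*(7*a + k)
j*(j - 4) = j^2 - 4*j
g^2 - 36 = (g - 6)*(g + 6)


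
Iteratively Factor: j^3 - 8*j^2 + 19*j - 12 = (j - 4)*(j^2 - 4*j + 3) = (j - 4)*(j - 3)*(j - 1)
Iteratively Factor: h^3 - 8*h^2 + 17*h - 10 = (h - 5)*(h^2 - 3*h + 2) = (h - 5)*(h - 2)*(h - 1)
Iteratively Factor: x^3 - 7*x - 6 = (x + 1)*(x^2 - x - 6) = (x + 1)*(x + 2)*(x - 3)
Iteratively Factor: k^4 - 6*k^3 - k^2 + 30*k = (k - 5)*(k^3 - k^2 - 6*k) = (k - 5)*(k - 3)*(k^2 + 2*k) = k*(k - 5)*(k - 3)*(k + 2)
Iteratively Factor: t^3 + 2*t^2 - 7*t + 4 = (t - 1)*(t^2 + 3*t - 4) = (t - 1)^2*(t + 4)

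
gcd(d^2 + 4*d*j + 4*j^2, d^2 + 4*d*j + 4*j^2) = d^2 + 4*d*j + 4*j^2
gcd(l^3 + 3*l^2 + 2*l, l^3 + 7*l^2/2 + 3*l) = l^2 + 2*l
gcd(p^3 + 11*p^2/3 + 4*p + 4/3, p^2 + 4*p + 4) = p + 2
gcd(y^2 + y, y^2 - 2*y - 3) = y + 1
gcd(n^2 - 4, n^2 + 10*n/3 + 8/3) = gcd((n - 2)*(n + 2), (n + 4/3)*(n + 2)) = n + 2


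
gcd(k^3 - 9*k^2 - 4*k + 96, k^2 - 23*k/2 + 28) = k - 8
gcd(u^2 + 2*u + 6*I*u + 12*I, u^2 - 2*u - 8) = u + 2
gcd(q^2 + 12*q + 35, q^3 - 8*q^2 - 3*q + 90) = 1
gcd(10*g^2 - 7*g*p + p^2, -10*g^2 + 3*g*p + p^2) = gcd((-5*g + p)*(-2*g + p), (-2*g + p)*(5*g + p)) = -2*g + p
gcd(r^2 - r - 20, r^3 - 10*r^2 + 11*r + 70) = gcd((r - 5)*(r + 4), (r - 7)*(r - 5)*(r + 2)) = r - 5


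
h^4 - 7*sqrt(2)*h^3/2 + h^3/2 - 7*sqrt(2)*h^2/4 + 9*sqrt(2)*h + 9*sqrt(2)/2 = (h + 1/2)*(h - 3*sqrt(2))*(h - 3*sqrt(2)/2)*(h + sqrt(2))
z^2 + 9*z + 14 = (z + 2)*(z + 7)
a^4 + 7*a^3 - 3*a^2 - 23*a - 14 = (a - 2)*(a + 1)^2*(a + 7)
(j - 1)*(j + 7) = j^2 + 6*j - 7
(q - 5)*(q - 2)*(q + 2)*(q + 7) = q^4 + 2*q^3 - 39*q^2 - 8*q + 140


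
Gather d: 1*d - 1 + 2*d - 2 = 3*d - 3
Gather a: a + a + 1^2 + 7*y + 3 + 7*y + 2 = 2*a + 14*y + 6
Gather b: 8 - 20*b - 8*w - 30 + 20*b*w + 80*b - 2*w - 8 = b*(20*w + 60) - 10*w - 30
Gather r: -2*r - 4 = -2*r - 4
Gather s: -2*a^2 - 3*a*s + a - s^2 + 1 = -2*a^2 - 3*a*s + a - s^2 + 1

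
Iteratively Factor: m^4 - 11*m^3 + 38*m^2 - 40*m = (m)*(m^3 - 11*m^2 + 38*m - 40) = m*(m - 2)*(m^2 - 9*m + 20) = m*(m - 4)*(m - 2)*(m - 5)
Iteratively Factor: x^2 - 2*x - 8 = (x - 4)*(x + 2)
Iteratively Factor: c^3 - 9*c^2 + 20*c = (c - 4)*(c^2 - 5*c) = c*(c - 4)*(c - 5)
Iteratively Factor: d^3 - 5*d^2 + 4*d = (d - 4)*(d^2 - d) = d*(d - 4)*(d - 1)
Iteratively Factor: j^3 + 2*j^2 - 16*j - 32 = (j - 4)*(j^2 + 6*j + 8) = (j - 4)*(j + 2)*(j + 4)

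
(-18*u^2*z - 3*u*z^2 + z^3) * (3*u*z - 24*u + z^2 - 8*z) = -54*u^3*z^2 + 432*u^3*z - 27*u^2*z^3 + 216*u^2*z^2 + z^5 - 8*z^4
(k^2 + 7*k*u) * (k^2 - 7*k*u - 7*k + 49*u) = k^4 - 7*k^3 - 49*k^2*u^2 + 343*k*u^2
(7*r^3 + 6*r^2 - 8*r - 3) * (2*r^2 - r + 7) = 14*r^5 + 5*r^4 + 27*r^3 + 44*r^2 - 53*r - 21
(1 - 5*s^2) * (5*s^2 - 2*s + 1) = -25*s^4 + 10*s^3 - 2*s + 1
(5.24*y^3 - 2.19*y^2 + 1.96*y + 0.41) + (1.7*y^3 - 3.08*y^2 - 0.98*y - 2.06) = 6.94*y^3 - 5.27*y^2 + 0.98*y - 1.65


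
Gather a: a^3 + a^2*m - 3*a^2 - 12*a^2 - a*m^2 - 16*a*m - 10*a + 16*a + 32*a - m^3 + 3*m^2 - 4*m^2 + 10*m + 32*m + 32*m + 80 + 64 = a^3 + a^2*(m - 15) + a*(-m^2 - 16*m + 38) - m^3 - m^2 + 74*m + 144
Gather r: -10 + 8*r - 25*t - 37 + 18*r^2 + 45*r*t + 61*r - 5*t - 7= 18*r^2 + r*(45*t + 69) - 30*t - 54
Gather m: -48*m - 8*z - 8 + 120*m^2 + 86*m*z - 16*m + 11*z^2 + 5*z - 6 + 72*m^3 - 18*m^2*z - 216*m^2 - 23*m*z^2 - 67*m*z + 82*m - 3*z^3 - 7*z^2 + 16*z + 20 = 72*m^3 + m^2*(-18*z - 96) + m*(-23*z^2 + 19*z + 18) - 3*z^3 + 4*z^2 + 13*z + 6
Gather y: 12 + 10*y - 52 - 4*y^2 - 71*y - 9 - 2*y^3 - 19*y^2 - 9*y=-2*y^3 - 23*y^2 - 70*y - 49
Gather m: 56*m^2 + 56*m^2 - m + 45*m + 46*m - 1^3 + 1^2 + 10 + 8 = 112*m^2 + 90*m + 18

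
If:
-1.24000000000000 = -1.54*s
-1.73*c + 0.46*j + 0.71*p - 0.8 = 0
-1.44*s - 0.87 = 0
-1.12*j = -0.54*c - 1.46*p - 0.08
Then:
No Solution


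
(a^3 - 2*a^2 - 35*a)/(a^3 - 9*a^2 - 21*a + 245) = a/(a - 7)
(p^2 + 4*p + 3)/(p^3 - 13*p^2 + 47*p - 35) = (p^2 + 4*p + 3)/(p^3 - 13*p^2 + 47*p - 35)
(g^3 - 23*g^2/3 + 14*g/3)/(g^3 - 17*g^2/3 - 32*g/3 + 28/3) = g/(g + 2)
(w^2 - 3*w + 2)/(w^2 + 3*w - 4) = (w - 2)/(w + 4)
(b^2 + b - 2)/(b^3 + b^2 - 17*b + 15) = (b + 2)/(b^2 + 2*b - 15)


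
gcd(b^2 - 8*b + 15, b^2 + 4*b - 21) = b - 3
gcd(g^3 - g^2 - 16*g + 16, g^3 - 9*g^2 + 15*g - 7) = g - 1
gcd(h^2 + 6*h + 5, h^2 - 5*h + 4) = 1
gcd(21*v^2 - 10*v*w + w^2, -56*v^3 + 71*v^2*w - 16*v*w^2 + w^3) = 7*v - w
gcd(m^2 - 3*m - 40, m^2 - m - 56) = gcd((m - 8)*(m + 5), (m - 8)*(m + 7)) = m - 8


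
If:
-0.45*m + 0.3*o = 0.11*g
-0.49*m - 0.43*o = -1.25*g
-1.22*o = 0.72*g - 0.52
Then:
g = 0.18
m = 0.17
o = 0.32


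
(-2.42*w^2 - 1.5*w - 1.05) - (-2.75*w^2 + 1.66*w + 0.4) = 0.33*w^2 - 3.16*w - 1.45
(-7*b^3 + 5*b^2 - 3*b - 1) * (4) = -28*b^3 + 20*b^2 - 12*b - 4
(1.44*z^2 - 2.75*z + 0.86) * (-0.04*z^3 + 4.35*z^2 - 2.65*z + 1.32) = -0.0576*z^5 + 6.374*z^4 - 15.8129*z^3 + 12.9293*z^2 - 5.909*z + 1.1352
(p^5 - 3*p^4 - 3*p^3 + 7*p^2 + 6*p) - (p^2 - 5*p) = p^5 - 3*p^4 - 3*p^3 + 6*p^2 + 11*p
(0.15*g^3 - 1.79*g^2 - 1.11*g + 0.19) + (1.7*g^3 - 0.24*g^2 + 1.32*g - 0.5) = 1.85*g^3 - 2.03*g^2 + 0.21*g - 0.31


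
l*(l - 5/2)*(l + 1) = l^3 - 3*l^2/2 - 5*l/2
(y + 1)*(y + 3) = y^2 + 4*y + 3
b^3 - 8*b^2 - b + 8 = (b - 8)*(b - 1)*(b + 1)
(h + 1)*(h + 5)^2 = h^3 + 11*h^2 + 35*h + 25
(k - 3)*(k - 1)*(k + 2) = k^3 - 2*k^2 - 5*k + 6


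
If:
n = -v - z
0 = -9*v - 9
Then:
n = 1 - z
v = -1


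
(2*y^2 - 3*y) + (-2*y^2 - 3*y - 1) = -6*y - 1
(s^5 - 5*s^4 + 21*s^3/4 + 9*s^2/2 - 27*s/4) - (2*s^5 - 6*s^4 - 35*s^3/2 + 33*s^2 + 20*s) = -s^5 + s^4 + 91*s^3/4 - 57*s^2/2 - 107*s/4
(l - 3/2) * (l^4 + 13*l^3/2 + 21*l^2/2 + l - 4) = l^5 + 5*l^4 + 3*l^3/4 - 59*l^2/4 - 11*l/2 + 6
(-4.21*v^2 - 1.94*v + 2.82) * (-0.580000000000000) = 2.4418*v^2 + 1.1252*v - 1.6356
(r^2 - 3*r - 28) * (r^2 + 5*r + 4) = r^4 + 2*r^3 - 39*r^2 - 152*r - 112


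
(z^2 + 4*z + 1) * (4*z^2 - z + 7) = 4*z^4 + 15*z^3 + 7*z^2 + 27*z + 7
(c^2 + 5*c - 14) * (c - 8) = c^3 - 3*c^2 - 54*c + 112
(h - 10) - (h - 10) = 0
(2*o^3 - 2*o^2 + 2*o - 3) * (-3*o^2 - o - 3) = -6*o^5 + 4*o^4 - 10*o^3 + 13*o^2 - 3*o + 9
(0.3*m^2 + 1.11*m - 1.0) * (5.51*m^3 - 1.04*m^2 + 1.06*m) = 1.653*m^5 + 5.8041*m^4 - 6.3464*m^3 + 2.2166*m^2 - 1.06*m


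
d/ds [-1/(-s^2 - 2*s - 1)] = 2*(-s - 1)/(s^2 + 2*s + 1)^2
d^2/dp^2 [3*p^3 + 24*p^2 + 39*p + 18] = 18*p + 48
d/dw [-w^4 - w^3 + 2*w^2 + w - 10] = -4*w^3 - 3*w^2 + 4*w + 1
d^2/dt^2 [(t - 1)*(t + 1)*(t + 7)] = 6*t + 14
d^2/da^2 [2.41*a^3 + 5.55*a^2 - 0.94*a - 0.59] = 14.46*a + 11.1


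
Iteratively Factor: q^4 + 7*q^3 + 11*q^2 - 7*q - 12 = (q + 1)*(q^3 + 6*q^2 + 5*q - 12) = (q - 1)*(q + 1)*(q^2 + 7*q + 12) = (q - 1)*(q + 1)*(q + 4)*(q + 3)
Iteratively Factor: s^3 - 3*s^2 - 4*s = (s + 1)*(s^2 - 4*s) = s*(s + 1)*(s - 4)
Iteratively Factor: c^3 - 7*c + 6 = (c + 3)*(c^2 - 3*c + 2) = (c - 2)*(c + 3)*(c - 1)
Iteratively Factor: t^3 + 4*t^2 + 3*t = (t + 3)*(t^2 + t) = (t + 1)*(t + 3)*(t)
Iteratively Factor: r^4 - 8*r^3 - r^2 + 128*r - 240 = (r - 5)*(r^3 - 3*r^2 - 16*r + 48) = (r - 5)*(r - 4)*(r^2 + r - 12) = (r - 5)*(r - 4)*(r - 3)*(r + 4)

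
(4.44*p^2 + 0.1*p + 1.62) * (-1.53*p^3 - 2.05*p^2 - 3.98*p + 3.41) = -6.7932*p^5 - 9.255*p^4 - 20.3548*p^3 + 11.4214*p^2 - 6.1066*p + 5.5242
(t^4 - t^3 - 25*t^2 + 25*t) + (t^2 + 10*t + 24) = t^4 - t^3 - 24*t^2 + 35*t + 24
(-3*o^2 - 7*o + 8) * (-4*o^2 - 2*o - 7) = 12*o^4 + 34*o^3 + 3*o^2 + 33*o - 56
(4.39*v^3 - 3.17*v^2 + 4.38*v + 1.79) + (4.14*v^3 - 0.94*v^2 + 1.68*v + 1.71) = 8.53*v^3 - 4.11*v^2 + 6.06*v + 3.5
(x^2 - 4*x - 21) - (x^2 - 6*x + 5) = 2*x - 26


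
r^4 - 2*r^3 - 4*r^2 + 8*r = r*(r - 2)^2*(r + 2)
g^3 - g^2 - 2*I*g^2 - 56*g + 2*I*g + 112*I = (g - 8)*(g + 7)*(g - 2*I)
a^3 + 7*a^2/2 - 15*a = a*(a - 5/2)*(a + 6)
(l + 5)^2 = l^2 + 10*l + 25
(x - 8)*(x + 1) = x^2 - 7*x - 8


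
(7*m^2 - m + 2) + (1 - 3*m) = 7*m^2 - 4*m + 3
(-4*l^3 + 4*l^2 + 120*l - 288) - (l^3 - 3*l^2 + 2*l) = -5*l^3 + 7*l^2 + 118*l - 288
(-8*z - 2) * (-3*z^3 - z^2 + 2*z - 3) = 24*z^4 + 14*z^3 - 14*z^2 + 20*z + 6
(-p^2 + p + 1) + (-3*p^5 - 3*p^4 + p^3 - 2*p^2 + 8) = -3*p^5 - 3*p^4 + p^3 - 3*p^2 + p + 9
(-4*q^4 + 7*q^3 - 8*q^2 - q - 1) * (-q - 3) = 4*q^5 + 5*q^4 - 13*q^3 + 25*q^2 + 4*q + 3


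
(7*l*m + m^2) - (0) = 7*l*m + m^2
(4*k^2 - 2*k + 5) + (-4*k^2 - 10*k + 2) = 7 - 12*k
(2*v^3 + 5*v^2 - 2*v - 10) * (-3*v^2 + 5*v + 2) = -6*v^5 - 5*v^4 + 35*v^3 + 30*v^2 - 54*v - 20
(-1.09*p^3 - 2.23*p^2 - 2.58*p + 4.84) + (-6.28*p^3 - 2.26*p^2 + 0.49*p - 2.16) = -7.37*p^3 - 4.49*p^2 - 2.09*p + 2.68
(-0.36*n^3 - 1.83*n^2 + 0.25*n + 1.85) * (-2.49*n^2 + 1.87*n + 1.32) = 0.8964*n^5 + 3.8835*n^4 - 4.5198*n^3 - 6.5546*n^2 + 3.7895*n + 2.442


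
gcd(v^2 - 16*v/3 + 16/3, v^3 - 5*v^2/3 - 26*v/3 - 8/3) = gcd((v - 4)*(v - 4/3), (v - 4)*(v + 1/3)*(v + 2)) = v - 4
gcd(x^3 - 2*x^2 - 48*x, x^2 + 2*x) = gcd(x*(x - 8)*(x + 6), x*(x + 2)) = x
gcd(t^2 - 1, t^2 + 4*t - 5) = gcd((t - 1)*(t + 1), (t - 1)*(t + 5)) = t - 1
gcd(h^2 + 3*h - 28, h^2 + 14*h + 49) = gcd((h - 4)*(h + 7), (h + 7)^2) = h + 7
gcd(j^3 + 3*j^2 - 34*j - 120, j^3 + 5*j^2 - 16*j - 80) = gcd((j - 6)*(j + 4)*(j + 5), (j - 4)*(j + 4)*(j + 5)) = j^2 + 9*j + 20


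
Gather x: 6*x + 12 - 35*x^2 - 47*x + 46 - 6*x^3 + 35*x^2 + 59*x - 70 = -6*x^3 + 18*x - 12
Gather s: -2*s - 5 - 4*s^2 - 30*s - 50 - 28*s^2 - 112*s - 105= -32*s^2 - 144*s - 160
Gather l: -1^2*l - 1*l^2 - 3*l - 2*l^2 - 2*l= -3*l^2 - 6*l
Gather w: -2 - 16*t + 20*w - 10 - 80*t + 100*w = -96*t + 120*w - 12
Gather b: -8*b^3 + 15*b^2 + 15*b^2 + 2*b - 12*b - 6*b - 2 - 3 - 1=-8*b^3 + 30*b^2 - 16*b - 6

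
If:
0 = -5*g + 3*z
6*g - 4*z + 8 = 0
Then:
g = 12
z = 20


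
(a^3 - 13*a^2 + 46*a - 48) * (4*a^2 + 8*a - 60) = 4*a^5 - 44*a^4 + 20*a^3 + 956*a^2 - 3144*a + 2880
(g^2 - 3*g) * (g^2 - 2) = g^4 - 3*g^3 - 2*g^2 + 6*g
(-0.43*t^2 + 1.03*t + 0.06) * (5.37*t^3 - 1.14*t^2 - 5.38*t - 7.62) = -2.3091*t^5 + 6.0213*t^4 + 1.4614*t^3 - 2.3332*t^2 - 8.1714*t - 0.4572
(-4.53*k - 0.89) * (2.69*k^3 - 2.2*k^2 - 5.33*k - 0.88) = -12.1857*k^4 + 7.5719*k^3 + 26.1029*k^2 + 8.7301*k + 0.7832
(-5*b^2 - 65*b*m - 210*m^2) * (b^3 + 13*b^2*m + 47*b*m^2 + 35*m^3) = -5*b^5 - 130*b^4*m - 1290*b^3*m^2 - 5960*b^2*m^3 - 12145*b*m^4 - 7350*m^5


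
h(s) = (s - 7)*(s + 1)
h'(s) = 2*s - 6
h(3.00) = -16.00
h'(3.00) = 0.00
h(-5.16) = 50.59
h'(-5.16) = -16.32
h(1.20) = -12.76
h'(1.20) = -3.60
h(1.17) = -12.65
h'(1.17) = -3.66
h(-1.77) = 6.75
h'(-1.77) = -9.54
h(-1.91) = 8.11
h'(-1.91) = -9.82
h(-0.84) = -1.25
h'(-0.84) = -7.68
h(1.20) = -12.76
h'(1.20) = -3.60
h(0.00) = -7.00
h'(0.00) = -6.00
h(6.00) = -7.00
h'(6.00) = 6.00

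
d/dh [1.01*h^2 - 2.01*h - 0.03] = 2.02*h - 2.01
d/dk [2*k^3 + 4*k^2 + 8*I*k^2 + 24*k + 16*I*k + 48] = 6*k^2 + k*(8 + 16*I) + 24 + 16*I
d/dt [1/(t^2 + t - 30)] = (-2*t - 1)/(t^2 + t - 30)^2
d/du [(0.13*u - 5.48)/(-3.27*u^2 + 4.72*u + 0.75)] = (0.4251*u^2 - 35.8392*u + 25.9631)/(10.6929*u^4 - 30.8688*u^3 + 17.3734*u^2 + 7.08*u + 0.5625)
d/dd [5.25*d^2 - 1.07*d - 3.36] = 10.5*d - 1.07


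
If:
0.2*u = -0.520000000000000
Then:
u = -2.60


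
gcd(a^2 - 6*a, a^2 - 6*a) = a^2 - 6*a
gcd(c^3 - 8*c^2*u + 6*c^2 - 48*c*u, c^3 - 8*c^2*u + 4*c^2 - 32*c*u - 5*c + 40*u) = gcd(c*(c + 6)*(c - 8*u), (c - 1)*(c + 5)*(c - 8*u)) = -c + 8*u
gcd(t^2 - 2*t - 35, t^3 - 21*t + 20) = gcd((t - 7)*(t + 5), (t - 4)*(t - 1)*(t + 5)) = t + 5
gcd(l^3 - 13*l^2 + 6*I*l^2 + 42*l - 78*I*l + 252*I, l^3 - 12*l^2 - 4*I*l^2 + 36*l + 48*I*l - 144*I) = l - 6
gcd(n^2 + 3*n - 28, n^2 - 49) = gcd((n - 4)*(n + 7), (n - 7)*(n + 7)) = n + 7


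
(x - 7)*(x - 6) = x^2 - 13*x + 42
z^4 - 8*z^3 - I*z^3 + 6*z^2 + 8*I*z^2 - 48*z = z*(z - 8)*(z - 3*I)*(z + 2*I)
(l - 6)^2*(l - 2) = l^3 - 14*l^2 + 60*l - 72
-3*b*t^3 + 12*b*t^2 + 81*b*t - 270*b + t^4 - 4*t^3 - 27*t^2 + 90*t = (-3*b + t)*(t - 6)*(t - 3)*(t + 5)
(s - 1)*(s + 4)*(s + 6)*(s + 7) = s^4 + 16*s^3 + 77*s^2 + 74*s - 168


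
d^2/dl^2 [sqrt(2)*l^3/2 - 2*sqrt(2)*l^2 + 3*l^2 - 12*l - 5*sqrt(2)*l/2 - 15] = 3*sqrt(2)*l - 4*sqrt(2) + 6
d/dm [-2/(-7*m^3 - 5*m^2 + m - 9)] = 2*(-21*m^2 - 10*m + 1)/(7*m^3 + 5*m^2 - m + 9)^2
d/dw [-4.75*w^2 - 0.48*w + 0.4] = -9.5*w - 0.48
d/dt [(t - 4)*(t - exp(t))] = t + (1 - exp(t))*(t - 4) - exp(t)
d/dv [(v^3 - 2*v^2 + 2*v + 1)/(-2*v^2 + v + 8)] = (-2*v^4 + 2*v^3 + 26*v^2 - 28*v + 15)/(4*v^4 - 4*v^3 - 31*v^2 + 16*v + 64)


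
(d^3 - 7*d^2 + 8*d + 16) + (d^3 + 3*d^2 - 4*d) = 2*d^3 - 4*d^2 + 4*d + 16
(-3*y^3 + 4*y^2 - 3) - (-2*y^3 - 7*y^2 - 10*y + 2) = -y^3 + 11*y^2 + 10*y - 5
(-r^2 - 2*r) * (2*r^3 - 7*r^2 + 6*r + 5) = -2*r^5 + 3*r^4 + 8*r^3 - 17*r^2 - 10*r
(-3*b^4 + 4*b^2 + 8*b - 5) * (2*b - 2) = -6*b^5 + 6*b^4 + 8*b^3 + 8*b^2 - 26*b + 10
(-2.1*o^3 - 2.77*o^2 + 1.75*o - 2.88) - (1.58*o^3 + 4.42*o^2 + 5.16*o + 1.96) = -3.68*o^3 - 7.19*o^2 - 3.41*o - 4.84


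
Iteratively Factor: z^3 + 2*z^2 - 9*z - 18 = (z - 3)*(z^2 + 5*z + 6) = (z - 3)*(z + 3)*(z + 2)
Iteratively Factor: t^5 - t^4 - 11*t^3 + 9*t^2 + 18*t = (t - 3)*(t^4 + 2*t^3 - 5*t^2 - 6*t) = (t - 3)*(t + 1)*(t^3 + t^2 - 6*t) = (t - 3)*(t - 2)*(t + 1)*(t^2 + 3*t) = (t - 3)*(t - 2)*(t + 1)*(t + 3)*(t)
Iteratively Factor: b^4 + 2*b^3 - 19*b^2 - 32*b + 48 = (b - 1)*(b^3 + 3*b^2 - 16*b - 48) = (b - 4)*(b - 1)*(b^2 + 7*b + 12) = (b - 4)*(b - 1)*(b + 3)*(b + 4)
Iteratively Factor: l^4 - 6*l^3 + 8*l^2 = (l)*(l^3 - 6*l^2 + 8*l) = l*(l - 2)*(l^2 - 4*l) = l^2*(l - 2)*(l - 4)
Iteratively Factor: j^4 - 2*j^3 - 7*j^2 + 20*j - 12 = (j - 1)*(j^3 - j^2 - 8*j + 12) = (j - 2)*(j - 1)*(j^2 + j - 6) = (j - 2)^2*(j - 1)*(j + 3)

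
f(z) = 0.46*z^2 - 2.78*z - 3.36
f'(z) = 0.92*z - 2.78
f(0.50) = -4.64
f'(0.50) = -2.32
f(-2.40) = 5.96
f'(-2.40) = -4.99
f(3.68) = -7.36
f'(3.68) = 0.61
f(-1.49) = 1.80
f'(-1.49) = -4.15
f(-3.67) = 13.04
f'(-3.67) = -6.16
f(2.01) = -7.09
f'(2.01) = -0.93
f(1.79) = -6.86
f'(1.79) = -1.13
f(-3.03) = 9.29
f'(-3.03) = -5.57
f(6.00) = -3.48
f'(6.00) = 2.74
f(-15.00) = 141.84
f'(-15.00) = -16.58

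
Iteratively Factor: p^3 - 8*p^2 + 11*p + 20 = (p - 4)*(p^2 - 4*p - 5) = (p - 4)*(p + 1)*(p - 5)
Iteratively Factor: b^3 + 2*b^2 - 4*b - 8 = (b + 2)*(b^2 - 4) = (b + 2)^2*(b - 2)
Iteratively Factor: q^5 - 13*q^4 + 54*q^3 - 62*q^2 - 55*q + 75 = (q + 1)*(q^4 - 14*q^3 + 68*q^2 - 130*q + 75) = (q - 5)*(q + 1)*(q^3 - 9*q^2 + 23*q - 15) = (q - 5)^2*(q + 1)*(q^2 - 4*q + 3) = (q - 5)^2*(q - 1)*(q + 1)*(q - 3)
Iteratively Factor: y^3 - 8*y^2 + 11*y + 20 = (y - 4)*(y^2 - 4*y - 5) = (y - 5)*(y - 4)*(y + 1)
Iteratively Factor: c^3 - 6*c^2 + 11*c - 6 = (c - 1)*(c^2 - 5*c + 6) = (c - 2)*(c - 1)*(c - 3)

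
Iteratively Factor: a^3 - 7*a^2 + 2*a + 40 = (a - 4)*(a^2 - 3*a - 10) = (a - 4)*(a + 2)*(a - 5)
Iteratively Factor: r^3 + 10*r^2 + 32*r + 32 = (r + 4)*(r^2 + 6*r + 8) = (r + 2)*(r + 4)*(r + 4)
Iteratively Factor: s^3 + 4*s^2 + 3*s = (s)*(s^2 + 4*s + 3) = s*(s + 1)*(s + 3)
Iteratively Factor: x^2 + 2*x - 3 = (x + 3)*(x - 1)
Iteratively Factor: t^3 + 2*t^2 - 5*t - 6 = (t - 2)*(t^2 + 4*t + 3) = (t - 2)*(t + 1)*(t + 3)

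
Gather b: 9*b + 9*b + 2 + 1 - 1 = 18*b + 2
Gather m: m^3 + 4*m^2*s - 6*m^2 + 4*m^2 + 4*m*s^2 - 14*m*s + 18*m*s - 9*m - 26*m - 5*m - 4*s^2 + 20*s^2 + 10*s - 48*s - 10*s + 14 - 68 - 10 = m^3 + m^2*(4*s - 2) + m*(4*s^2 + 4*s - 40) + 16*s^2 - 48*s - 64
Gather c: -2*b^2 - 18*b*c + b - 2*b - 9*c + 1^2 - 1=-2*b^2 - b + c*(-18*b - 9)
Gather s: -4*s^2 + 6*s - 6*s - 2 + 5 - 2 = 1 - 4*s^2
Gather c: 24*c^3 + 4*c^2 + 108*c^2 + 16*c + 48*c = 24*c^3 + 112*c^2 + 64*c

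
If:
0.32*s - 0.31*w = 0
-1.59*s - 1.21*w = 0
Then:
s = 0.00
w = 0.00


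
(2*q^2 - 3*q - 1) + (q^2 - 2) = 3*q^2 - 3*q - 3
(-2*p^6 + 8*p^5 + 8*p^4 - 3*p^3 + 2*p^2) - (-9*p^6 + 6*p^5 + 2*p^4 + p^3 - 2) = 7*p^6 + 2*p^5 + 6*p^4 - 4*p^3 + 2*p^2 + 2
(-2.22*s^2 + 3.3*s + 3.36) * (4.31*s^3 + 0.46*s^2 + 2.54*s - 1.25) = -9.5682*s^5 + 13.2018*s^4 + 10.3608*s^3 + 12.7026*s^2 + 4.4094*s - 4.2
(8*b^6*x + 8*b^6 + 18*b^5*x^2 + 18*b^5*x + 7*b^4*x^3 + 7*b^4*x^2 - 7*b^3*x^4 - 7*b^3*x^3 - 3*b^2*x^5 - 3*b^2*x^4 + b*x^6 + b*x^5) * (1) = 8*b^6*x + 8*b^6 + 18*b^5*x^2 + 18*b^5*x + 7*b^4*x^3 + 7*b^4*x^2 - 7*b^3*x^4 - 7*b^3*x^3 - 3*b^2*x^5 - 3*b^2*x^4 + b*x^6 + b*x^5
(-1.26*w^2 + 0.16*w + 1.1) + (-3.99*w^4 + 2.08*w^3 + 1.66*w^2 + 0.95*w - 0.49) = -3.99*w^4 + 2.08*w^3 + 0.4*w^2 + 1.11*w + 0.61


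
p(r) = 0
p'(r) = 0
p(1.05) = 0.00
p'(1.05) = 0.00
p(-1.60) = 0.00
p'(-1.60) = 0.00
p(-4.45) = 0.00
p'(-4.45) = 0.00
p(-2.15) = 0.00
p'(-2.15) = 0.00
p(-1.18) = 0.00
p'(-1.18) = 0.00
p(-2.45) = 0.00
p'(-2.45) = 0.00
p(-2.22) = 0.00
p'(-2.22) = 0.00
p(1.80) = 0.00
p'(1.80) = 0.00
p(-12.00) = 0.00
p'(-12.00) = 0.00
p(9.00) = 0.00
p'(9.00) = 0.00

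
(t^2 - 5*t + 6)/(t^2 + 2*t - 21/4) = 4*(t^2 - 5*t + 6)/(4*t^2 + 8*t - 21)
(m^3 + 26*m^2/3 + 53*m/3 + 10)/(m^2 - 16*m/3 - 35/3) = (m^2 + 7*m + 6)/(m - 7)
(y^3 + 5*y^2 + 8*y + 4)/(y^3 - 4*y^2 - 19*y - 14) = (y + 2)/(y - 7)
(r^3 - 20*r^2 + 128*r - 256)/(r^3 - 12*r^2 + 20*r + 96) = (r^2 - 12*r + 32)/(r^2 - 4*r - 12)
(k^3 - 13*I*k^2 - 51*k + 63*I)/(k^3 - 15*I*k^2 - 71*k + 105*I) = (k - 3*I)/(k - 5*I)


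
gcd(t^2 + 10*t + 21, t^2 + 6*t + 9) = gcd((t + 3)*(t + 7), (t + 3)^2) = t + 3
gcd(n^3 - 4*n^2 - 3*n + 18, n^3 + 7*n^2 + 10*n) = n + 2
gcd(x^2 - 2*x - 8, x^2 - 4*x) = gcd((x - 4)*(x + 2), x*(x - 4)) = x - 4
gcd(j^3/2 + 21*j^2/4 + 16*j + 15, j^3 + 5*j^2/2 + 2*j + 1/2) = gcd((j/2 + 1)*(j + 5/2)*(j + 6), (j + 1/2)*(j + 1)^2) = 1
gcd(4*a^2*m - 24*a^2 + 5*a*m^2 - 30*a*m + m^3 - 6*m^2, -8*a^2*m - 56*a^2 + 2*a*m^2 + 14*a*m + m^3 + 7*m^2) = 4*a + m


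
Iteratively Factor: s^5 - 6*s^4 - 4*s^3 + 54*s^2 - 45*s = (s - 1)*(s^4 - 5*s^3 - 9*s^2 + 45*s) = (s - 3)*(s - 1)*(s^3 - 2*s^2 - 15*s) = (s - 3)*(s - 1)*(s + 3)*(s^2 - 5*s) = (s - 5)*(s - 3)*(s - 1)*(s + 3)*(s)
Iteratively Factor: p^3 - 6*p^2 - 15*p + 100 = (p - 5)*(p^2 - p - 20) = (p - 5)*(p + 4)*(p - 5)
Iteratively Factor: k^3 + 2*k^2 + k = (k + 1)*(k^2 + k) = (k + 1)^2*(k)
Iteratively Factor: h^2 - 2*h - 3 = (h + 1)*(h - 3)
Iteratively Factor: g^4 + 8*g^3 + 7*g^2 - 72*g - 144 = (g + 4)*(g^3 + 4*g^2 - 9*g - 36) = (g - 3)*(g + 4)*(g^2 + 7*g + 12) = (g - 3)*(g + 4)^2*(g + 3)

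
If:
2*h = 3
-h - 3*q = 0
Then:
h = 3/2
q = -1/2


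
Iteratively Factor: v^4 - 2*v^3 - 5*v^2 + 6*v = (v - 3)*(v^3 + v^2 - 2*v) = (v - 3)*(v - 1)*(v^2 + 2*v) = v*(v - 3)*(v - 1)*(v + 2)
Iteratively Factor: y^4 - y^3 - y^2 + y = (y - 1)*(y^3 - y) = (y - 1)*(y + 1)*(y^2 - y) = (y - 1)^2*(y + 1)*(y)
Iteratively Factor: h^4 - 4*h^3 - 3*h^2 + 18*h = (h + 2)*(h^3 - 6*h^2 + 9*h) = h*(h + 2)*(h^2 - 6*h + 9) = h*(h - 3)*(h + 2)*(h - 3)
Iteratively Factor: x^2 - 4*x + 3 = (x - 1)*(x - 3)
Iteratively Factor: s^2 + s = (s)*(s + 1)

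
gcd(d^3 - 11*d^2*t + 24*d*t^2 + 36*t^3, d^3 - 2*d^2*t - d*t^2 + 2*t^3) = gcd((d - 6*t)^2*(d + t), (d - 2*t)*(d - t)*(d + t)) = d + t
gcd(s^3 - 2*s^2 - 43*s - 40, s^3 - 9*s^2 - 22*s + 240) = s^2 - 3*s - 40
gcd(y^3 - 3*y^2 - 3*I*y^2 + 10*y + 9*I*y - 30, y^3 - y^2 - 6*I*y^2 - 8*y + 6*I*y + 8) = 1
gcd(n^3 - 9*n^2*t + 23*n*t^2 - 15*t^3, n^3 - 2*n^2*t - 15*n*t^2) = -n + 5*t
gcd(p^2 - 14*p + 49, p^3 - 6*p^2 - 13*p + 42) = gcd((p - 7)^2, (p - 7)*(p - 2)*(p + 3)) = p - 7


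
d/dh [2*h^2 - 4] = 4*h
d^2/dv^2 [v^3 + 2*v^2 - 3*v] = 6*v + 4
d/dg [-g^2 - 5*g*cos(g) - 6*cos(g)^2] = 5*g*sin(g) - 2*g + 6*sin(2*g) - 5*cos(g)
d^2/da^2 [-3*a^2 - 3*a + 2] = -6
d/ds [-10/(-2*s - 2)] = -5/(s + 1)^2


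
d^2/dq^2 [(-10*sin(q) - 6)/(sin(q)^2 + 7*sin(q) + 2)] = 2*(5*sin(q)^5 - 23*sin(q)^4 - 7*sin(q)^3 + 35*sin(q)^2 - 88*sin(q) - 142)/(sin(q)^2 + 7*sin(q) + 2)^3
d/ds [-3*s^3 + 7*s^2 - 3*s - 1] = -9*s^2 + 14*s - 3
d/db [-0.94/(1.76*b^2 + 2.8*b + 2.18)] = (3.3088*b + 2.632)/(1.76*b^2 + 2.8*b + 2.18)^2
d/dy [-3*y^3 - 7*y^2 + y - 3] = -9*y^2 - 14*y + 1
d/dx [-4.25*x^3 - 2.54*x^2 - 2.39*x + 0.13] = -12.75*x^2 - 5.08*x - 2.39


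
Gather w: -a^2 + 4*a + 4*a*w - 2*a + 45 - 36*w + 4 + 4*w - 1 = -a^2 + 2*a + w*(4*a - 32) + 48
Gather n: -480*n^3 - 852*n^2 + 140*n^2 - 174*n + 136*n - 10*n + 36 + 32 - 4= -480*n^3 - 712*n^2 - 48*n + 64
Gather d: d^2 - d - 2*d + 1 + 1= d^2 - 3*d + 2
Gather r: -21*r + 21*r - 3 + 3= 0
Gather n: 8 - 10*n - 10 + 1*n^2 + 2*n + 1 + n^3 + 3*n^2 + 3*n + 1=n^3 + 4*n^2 - 5*n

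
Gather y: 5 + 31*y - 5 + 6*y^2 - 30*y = 6*y^2 + y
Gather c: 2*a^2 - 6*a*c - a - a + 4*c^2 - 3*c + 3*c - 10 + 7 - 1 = 2*a^2 - 6*a*c - 2*a + 4*c^2 - 4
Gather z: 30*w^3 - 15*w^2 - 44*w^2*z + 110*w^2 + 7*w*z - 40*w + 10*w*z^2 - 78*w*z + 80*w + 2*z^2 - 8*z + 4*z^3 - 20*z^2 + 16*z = 30*w^3 + 95*w^2 + 40*w + 4*z^3 + z^2*(10*w - 18) + z*(-44*w^2 - 71*w + 8)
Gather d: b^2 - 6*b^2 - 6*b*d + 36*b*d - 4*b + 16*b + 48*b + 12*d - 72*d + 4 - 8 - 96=-5*b^2 + 60*b + d*(30*b - 60) - 100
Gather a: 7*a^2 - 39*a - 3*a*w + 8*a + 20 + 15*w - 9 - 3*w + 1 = 7*a^2 + a*(-3*w - 31) + 12*w + 12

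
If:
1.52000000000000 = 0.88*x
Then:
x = 1.73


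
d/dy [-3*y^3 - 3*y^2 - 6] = 3*y*(-3*y - 2)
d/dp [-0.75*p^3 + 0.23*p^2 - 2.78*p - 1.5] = -2.25*p^2 + 0.46*p - 2.78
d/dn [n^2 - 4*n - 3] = 2*n - 4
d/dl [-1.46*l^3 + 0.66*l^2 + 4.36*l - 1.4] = -4.38*l^2 + 1.32*l + 4.36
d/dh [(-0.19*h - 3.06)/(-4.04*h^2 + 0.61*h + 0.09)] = (-0.7676*h^2 - 24.7248*h + 1.8495)/(16.3216*h^4 - 4.9288*h^3 - 0.3551*h^2 + 0.1098*h + 0.0081)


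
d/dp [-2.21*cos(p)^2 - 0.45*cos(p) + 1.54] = (4.42*cos(p) + 0.45)*sin(p)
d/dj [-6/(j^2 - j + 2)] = 6*(2*j - 1)/(j^2 - j + 2)^2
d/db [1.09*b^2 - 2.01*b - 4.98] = 2.18*b - 2.01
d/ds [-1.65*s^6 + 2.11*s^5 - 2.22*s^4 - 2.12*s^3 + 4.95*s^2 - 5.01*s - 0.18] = -9.9*s^5 + 10.55*s^4 - 8.88*s^3 - 6.36*s^2 + 9.9*s - 5.01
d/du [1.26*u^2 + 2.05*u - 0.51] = 2.52*u + 2.05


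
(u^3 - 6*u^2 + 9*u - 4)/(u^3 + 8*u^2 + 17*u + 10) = (u^3 - 6*u^2 + 9*u - 4)/(u^3 + 8*u^2 + 17*u + 10)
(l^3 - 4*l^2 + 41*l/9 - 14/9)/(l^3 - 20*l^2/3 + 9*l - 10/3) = (l - 7/3)/(l - 5)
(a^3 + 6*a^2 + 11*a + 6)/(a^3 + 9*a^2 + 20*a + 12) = (a + 3)/(a + 6)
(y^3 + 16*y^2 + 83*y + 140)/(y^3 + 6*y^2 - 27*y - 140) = (y + 5)/(y - 5)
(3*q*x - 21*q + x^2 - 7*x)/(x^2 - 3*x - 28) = (3*q + x)/(x + 4)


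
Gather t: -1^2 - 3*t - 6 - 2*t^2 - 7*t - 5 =-2*t^2 - 10*t - 12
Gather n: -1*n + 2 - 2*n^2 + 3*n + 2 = -2*n^2 + 2*n + 4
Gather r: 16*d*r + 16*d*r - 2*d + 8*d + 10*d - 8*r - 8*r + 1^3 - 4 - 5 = 16*d + r*(32*d - 16) - 8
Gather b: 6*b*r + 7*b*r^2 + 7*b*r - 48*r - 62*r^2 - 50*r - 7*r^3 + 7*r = b*(7*r^2 + 13*r) - 7*r^3 - 62*r^2 - 91*r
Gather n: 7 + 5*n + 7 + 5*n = 10*n + 14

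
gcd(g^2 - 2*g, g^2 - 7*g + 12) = 1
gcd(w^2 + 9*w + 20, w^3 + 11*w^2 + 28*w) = w + 4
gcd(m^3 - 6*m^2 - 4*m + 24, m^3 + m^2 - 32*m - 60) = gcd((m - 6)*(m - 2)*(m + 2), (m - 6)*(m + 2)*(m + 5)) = m^2 - 4*m - 12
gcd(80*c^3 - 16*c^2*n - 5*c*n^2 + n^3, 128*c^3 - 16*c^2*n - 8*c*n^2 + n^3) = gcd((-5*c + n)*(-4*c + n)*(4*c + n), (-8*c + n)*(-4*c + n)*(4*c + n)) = 16*c^2 - n^2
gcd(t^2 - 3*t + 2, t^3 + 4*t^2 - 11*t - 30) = 1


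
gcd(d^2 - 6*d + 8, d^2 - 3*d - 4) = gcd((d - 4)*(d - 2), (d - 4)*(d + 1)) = d - 4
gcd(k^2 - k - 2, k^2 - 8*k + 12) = k - 2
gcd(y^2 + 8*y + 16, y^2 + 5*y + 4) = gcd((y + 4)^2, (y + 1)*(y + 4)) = y + 4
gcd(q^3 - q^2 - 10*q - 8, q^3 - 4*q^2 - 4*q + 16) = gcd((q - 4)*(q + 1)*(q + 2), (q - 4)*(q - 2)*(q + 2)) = q^2 - 2*q - 8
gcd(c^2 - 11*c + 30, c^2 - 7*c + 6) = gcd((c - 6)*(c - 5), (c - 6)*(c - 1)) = c - 6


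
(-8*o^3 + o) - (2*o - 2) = -8*o^3 - o + 2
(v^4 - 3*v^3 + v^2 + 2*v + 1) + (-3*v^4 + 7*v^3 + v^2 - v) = -2*v^4 + 4*v^3 + 2*v^2 + v + 1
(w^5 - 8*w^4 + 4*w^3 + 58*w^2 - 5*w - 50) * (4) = 4*w^5 - 32*w^4 + 16*w^3 + 232*w^2 - 20*w - 200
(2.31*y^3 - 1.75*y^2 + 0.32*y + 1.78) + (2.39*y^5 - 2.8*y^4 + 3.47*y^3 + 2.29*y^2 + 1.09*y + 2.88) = 2.39*y^5 - 2.8*y^4 + 5.78*y^3 + 0.54*y^2 + 1.41*y + 4.66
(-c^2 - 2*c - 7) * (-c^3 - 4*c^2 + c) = c^5 + 6*c^4 + 14*c^3 + 26*c^2 - 7*c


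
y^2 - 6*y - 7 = (y - 7)*(y + 1)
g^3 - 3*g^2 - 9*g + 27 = (g - 3)^2*(g + 3)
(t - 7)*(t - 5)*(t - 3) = t^3 - 15*t^2 + 71*t - 105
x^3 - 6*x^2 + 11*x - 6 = (x - 3)*(x - 2)*(x - 1)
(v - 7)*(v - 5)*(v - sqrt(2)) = v^3 - 12*v^2 - sqrt(2)*v^2 + 12*sqrt(2)*v + 35*v - 35*sqrt(2)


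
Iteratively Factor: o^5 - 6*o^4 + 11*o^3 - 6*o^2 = (o - 3)*(o^4 - 3*o^3 + 2*o^2) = (o - 3)*(o - 1)*(o^3 - 2*o^2) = (o - 3)*(o - 2)*(o - 1)*(o^2) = o*(o - 3)*(o - 2)*(o - 1)*(o)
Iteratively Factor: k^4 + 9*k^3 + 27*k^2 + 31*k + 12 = (k + 1)*(k^3 + 8*k^2 + 19*k + 12) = (k + 1)*(k + 4)*(k^2 + 4*k + 3) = (k + 1)^2*(k + 4)*(k + 3)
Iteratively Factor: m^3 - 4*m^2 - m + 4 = (m - 4)*(m^2 - 1) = (m - 4)*(m + 1)*(m - 1)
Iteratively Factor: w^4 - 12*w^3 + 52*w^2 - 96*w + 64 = (w - 2)*(w^3 - 10*w^2 + 32*w - 32) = (w - 4)*(w - 2)*(w^2 - 6*w + 8) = (w - 4)^2*(w - 2)*(w - 2)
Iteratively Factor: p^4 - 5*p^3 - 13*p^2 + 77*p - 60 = (p + 4)*(p^3 - 9*p^2 + 23*p - 15) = (p - 1)*(p + 4)*(p^2 - 8*p + 15) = (p - 3)*(p - 1)*(p + 4)*(p - 5)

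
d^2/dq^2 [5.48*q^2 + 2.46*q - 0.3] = 10.9600000000000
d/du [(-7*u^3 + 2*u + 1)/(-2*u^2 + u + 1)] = ((2 - 21*u^2)*(-2*u^2 + u + 1) + (4*u - 1)*(-7*u^3 + 2*u + 1))/(-2*u^2 + u + 1)^2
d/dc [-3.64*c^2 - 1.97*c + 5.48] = -7.28*c - 1.97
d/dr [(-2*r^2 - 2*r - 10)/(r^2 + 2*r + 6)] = 2*(-r^2 - 2*r + 4)/(r^4 + 4*r^3 + 16*r^2 + 24*r + 36)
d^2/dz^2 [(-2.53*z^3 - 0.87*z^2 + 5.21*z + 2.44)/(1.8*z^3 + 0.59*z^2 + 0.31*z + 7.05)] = (2.8421709430404e-14*z^7 - 0.263880000000029*z^6 + 109.75284*z^5 + 516.24648*z^4 + 214.716572*z^3 - 791.576796*z^2 - 1067.613864*z - 129.084652)/(5.832*z^9 + 5.7348*z^8 + 4.89294*z^7 + 70.706699*z^6 + 45.765273*z^5 + 31.135812*z^4 + 276.159961*z^3 + 90.00594*z^2 + 46.223325*z + 350.402625)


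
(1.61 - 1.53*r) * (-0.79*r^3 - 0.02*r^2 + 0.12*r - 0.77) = 1.2087*r^4 - 1.2413*r^3 - 0.2158*r^2 + 1.3713*r - 1.2397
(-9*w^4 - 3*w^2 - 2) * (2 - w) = 9*w^5 - 18*w^4 + 3*w^3 - 6*w^2 + 2*w - 4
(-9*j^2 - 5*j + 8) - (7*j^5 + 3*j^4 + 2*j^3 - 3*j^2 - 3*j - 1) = -7*j^5 - 3*j^4 - 2*j^3 - 6*j^2 - 2*j + 9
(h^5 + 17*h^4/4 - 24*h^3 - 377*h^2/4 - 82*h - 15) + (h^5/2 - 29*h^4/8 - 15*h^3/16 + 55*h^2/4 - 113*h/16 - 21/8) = 3*h^5/2 + 5*h^4/8 - 399*h^3/16 - 161*h^2/2 - 1425*h/16 - 141/8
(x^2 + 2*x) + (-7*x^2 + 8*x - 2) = -6*x^2 + 10*x - 2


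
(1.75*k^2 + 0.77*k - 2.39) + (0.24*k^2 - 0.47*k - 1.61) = 1.99*k^2 + 0.3*k - 4.0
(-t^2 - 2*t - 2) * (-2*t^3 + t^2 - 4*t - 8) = 2*t^5 + 3*t^4 + 6*t^3 + 14*t^2 + 24*t + 16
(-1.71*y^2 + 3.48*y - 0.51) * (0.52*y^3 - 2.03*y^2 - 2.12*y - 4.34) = -0.8892*y^5 + 5.2809*y^4 - 3.7044*y^3 + 1.0791*y^2 - 14.022*y + 2.2134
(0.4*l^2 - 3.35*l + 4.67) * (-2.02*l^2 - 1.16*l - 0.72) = -0.808*l^4 + 6.303*l^3 - 5.8354*l^2 - 3.0052*l - 3.3624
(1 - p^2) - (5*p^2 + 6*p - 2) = -6*p^2 - 6*p + 3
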